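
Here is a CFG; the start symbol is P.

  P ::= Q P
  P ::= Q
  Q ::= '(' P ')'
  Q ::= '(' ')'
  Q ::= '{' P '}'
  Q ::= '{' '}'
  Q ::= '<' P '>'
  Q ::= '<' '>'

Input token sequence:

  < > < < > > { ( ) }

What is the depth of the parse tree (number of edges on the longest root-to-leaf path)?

[P [Q < >] [P [Q < [P [Q < >]] >] [P [Q { [P [Q ( )]] }]]]]

6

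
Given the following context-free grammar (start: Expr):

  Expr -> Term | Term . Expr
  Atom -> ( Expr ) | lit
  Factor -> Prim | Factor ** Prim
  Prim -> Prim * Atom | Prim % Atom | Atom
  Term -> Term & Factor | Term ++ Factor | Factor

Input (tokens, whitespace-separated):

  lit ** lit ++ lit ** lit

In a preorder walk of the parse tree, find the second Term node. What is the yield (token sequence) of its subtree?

lit ** lit

[Expr [Term [Term [Factor [Factor [Prim [Atom lit]]] ** [Prim [Atom lit]]]] ++ [Factor [Factor [Prim [Atom lit]]] ** [Prim [Atom lit]]]]]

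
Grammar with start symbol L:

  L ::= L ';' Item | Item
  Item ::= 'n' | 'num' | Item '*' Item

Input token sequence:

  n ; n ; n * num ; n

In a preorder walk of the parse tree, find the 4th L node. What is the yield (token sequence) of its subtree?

n

[L [L [L [L [Item n]] ; [Item n]] ; [Item [Item n] * [Item num]]] ; [Item n]]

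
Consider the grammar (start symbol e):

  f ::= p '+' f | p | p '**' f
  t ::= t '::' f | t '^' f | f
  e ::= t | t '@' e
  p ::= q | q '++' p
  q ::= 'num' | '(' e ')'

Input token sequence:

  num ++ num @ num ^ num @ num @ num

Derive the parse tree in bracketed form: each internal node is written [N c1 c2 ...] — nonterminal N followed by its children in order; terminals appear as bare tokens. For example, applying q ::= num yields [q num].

[e [t [f [p [q num] ++ [p [q num]]]]] @ [e [t [t [f [p [q num]]]] ^ [f [p [q num]]]] @ [e [t [f [p [q num]]]] @ [e [t [f [p [q num]]]]]]]]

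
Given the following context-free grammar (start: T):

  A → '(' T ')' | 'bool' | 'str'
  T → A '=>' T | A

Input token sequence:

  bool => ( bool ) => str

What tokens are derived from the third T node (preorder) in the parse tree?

bool

[T [A bool] => [T [A ( [T [A bool]] )] => [T [A str]]]]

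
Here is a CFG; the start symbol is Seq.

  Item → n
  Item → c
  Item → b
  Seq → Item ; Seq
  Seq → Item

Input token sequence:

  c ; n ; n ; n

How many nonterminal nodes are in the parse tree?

[Seq [Item c] ; [Seq [Item n] ; [Seq [Item n] ; [Seq [Item n]]]]]

8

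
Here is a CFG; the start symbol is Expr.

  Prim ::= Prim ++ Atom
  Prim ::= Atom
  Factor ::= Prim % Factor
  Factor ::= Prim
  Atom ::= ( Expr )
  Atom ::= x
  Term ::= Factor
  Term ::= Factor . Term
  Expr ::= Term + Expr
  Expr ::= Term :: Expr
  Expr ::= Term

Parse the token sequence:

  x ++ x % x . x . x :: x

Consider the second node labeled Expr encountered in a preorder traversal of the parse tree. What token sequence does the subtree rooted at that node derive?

x

[Expr [Term [Factor [Prim [Prim [Atom x]] ++ [Atom x]] % [Factor [Prim [Atom x]]]] . [Term [Factor [Prim [Atom x]]] . [Term [Factor [Prim [Atom x]]]]]] :: [Expr [Term [Factor [Prim [Atom x]]]]]]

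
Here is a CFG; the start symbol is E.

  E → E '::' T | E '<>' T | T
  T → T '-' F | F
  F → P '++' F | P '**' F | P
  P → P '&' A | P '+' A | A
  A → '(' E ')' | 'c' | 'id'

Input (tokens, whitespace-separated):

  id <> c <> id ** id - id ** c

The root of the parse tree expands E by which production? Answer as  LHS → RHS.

[E [E [E [T [F [P [A id]]]]] <> [T [F [P [A c]]]]] <> [T [T [F [P [A id]] ** [F [P [A id]]]]] - [F [P [A id]] ** [F [P [A c]]]]]]

E → E '<>' T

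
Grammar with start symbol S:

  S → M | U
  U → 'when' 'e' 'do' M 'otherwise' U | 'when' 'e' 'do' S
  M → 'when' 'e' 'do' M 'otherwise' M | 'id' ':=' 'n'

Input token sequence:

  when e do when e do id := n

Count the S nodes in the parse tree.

3

[S [U when e do [S [U when e do [S [M id := n]]]]]]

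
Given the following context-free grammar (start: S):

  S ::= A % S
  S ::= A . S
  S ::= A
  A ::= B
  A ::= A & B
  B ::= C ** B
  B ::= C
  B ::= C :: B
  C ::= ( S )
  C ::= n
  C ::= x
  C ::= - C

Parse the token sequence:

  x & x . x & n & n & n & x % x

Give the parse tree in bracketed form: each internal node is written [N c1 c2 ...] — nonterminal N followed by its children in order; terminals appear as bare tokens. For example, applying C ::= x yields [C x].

[S [A [A [B [C x]]] & [B [C x]]] . [S [A [A [A [A [A [B [C x]]] & [B [C n]]] & [B [C n]]] & [B [C n]]] & [B [C x]]] % [S [A [B [C x]]]]]]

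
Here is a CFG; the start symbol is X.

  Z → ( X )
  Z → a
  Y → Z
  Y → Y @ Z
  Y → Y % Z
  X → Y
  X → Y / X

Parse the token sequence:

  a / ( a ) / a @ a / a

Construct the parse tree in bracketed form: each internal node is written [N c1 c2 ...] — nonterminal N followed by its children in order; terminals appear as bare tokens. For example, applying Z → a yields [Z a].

[X [Y [Z a]] / [X [Y [Z ( [X [Y [Z a]]] )]] / [X [Y [Y [Z a]] @ [Z a]] / [X [Y [Z a]]]]]]

X
Y / X
Z / X
a / X
a / Y / X
a / Z / X
a / ( X ) / X
a / ( Y ) / X
a / ( Z ) / X
a / ( a ) / X
a / ( a ) / Y / X
a / ( a ) / Y @ Z / X
a / ( a ) / Z @ Z / X
a / ( a ) / a @ Z / X
a / ( a ) / a @ a / X
a / ( a ) / a @ a / Y
a / ( a ) / a @ a / Z
a / ( a ) / a @ a / a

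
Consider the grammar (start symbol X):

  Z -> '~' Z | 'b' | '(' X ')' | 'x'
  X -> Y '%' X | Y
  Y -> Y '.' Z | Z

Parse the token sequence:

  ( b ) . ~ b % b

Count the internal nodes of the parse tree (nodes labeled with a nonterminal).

[X [Y [Y [Z ( [X [Y [Z b]]] )]] . [Z ~ [Z b]]] % [X [Y [Z b]]]]

12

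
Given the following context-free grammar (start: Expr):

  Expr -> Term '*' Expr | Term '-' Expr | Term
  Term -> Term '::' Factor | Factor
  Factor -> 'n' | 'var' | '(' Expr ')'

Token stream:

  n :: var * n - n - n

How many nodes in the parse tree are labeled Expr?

[Expr [Term [Term [Factor n]] :: [Factor var]] * [Expr [Term [Factor n]] - [Expr [Term [Factor n]] - [Expr [Term [Factor n]]]]]]

4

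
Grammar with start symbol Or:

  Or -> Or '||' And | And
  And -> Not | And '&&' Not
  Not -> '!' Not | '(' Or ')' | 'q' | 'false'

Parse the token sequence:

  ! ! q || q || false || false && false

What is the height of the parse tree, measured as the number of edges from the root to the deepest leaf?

[Or [Or [Or [Or [And [Not ! [Not ! [Not q]]]]] || [And [Not q]]] || [And [Not false]]] || [And [And [Not false]] && [Not false]]]

8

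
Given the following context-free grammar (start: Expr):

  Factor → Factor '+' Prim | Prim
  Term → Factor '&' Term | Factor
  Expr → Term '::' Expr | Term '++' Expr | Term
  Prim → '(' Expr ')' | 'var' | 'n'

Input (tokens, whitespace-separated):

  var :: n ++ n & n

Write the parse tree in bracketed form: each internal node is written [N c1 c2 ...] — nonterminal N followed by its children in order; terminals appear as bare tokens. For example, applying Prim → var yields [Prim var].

Expr
Term :: Expr
Factor :: Expr
Prim :: Expr
var :: Expr
var :: Term ++ Expr
var :: Factor ++ Expr
var :: Prim ++ Expr
var :: n ++ Expr
var :: n ++ Term
var :: n ++ Factor & Term
var :: n ++ Prim & Term
var :: n ++ n & Term
var :: n ++ n & Factor
var :: n ++ n & Prim
var :: n ++ n & n

[Expr [Term [Factor [Prim var]]] :: [Expr [Term [Factor [Prim n]]] ++ [Expr [Term [Factor [Prim n]] & [Term [Factor [Prim n]]]]]]]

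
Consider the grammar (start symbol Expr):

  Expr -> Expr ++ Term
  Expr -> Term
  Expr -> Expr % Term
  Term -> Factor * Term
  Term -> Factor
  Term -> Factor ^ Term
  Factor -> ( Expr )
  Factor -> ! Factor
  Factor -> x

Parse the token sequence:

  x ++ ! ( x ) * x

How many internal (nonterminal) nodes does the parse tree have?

12

[Expr [Expr [Term [Factor x]]] ++ [Term [Factor ! [Factor ( [Expr [Term [Factor x]]] )]] * [Term [Factor x]]]]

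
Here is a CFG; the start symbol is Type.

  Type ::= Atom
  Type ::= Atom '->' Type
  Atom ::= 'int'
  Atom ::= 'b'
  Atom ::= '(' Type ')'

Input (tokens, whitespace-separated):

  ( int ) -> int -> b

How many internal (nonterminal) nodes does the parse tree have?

8

[Type [Atom ( [Type [Atom int]] )] -> [Type [Atom int] -> [Type [Atom b]]]]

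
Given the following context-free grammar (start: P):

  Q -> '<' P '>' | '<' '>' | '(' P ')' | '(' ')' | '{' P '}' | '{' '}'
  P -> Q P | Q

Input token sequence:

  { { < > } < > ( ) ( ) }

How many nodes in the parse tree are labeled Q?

6

[P [Q { [P [Q { [P [Q < >]] }] [P [Q < >] [P [Q ( )] [P [Q ( )]]]]] }]]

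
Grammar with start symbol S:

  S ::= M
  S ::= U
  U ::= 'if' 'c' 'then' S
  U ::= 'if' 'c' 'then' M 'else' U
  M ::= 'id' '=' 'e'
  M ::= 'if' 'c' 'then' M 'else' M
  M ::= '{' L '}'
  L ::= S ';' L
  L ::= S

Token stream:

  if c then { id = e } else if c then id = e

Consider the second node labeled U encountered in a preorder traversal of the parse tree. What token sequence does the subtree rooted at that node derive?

if c then id = e

[S [U if c then [M { [L [S [M id = e]]] }] else [U if c then [S [M id = e]]]]]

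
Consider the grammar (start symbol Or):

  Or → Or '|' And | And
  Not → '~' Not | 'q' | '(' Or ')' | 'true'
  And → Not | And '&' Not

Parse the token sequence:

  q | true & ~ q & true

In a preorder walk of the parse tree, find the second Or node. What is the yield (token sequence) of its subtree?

q

[Or [Or [And [Not q]]] | [And [And [And [Not true]] & [Not ~ [Not q]]] & [Not true]]]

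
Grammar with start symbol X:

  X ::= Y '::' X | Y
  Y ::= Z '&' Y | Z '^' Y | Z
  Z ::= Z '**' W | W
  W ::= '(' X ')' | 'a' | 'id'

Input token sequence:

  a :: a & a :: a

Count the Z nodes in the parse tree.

[X [Y [Z [W a]]] :: [X [Y [Z [W a]] & [Y [Z [W a]]]] :: [X [Y [Z [W a]]]]]]

4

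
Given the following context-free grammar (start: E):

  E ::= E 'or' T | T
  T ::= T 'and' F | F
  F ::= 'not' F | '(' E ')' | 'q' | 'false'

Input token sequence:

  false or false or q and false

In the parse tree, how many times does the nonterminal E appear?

[E [E [E [T [F false]]] or [T [F false]]] or [T [T [F q]] and [F false]]]

3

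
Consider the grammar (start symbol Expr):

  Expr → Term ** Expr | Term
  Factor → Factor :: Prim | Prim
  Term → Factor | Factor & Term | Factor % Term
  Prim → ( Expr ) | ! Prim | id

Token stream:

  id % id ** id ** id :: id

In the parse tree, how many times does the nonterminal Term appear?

4

[Expr [Term [Factor [Prim id]] % [Term [Factor [Prim id]]]] ** [Expr [Term [Factor [Prim id]]] ** [Expr [Term [Factor [Factor [Prim id]] :: [Prim id]]]]]]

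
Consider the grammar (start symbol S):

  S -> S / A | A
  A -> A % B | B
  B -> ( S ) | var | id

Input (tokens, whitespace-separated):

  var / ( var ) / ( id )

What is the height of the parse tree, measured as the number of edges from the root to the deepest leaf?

7

[S [S [S [A [B var]]] / [A [B ( [S [A [B var]]] )]]] / [A [B ( [S [A [B id]]] )]]]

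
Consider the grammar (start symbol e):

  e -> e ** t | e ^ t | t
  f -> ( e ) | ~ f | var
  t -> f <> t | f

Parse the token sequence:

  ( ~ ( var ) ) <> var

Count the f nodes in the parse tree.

5

[e [t [f ( [e [t [f ~ [f ( [e [t [f var]]] )]]]] )] <> [t [f var]]]]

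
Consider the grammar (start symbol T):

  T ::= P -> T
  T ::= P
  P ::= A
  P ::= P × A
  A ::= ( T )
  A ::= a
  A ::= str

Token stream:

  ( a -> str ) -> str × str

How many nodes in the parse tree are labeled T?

[T [P [A ( [T [P [A a]] -> [T [P [A str]]]] )]] -> [T [P [P [A str]] × [A str]]]]

4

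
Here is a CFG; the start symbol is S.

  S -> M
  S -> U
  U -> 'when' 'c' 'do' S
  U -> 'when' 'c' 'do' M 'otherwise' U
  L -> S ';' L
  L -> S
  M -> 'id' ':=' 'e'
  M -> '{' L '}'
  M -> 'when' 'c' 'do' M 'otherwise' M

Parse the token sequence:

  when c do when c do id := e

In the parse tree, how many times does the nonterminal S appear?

3

[S [U when c do [S [U when c do [S [M id := e]]]]]]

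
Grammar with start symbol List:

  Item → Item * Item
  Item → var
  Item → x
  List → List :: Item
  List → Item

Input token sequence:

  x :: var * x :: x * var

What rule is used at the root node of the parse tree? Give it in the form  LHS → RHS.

[List [List [List [Item x]] :: [Item [Item var] * [Item x]]] :: [Item [Item x] * [Item var]]]

List → List :: Item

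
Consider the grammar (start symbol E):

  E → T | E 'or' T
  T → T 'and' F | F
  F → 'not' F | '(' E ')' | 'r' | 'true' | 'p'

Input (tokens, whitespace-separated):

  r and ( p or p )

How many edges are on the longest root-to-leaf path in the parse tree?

[E [T [T [F r]] and [F ( [E [E [T [F p]]] or [T [F p]]] )]]]

7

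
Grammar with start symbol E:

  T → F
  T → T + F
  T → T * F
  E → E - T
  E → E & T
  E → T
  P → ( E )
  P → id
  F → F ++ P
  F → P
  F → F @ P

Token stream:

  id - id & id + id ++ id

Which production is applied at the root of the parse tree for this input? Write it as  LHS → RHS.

[E [E [E [T [F [P id]]]] - [T [F [P id]]]] & [T [T [F [P id]]] + [F [F [P id]] ++ [P id]]]]

E → E & T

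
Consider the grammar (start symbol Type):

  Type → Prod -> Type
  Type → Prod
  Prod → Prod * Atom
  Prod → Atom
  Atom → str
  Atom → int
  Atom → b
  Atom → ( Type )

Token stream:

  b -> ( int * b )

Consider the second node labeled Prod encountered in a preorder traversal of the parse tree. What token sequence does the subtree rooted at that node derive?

( int * b )

[Type [Prod [Atom b]] -> [Type [Prod [Atom ( [Type [Prod [Prod [Atom int]] * [Atom b]]] )]]]]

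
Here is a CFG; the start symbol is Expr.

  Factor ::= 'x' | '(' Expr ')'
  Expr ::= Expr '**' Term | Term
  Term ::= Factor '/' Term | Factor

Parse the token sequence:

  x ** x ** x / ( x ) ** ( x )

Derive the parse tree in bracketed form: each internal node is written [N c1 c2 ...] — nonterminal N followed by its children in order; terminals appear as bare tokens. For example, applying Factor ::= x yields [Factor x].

[Expr [Expr [Expr [Expr [Term [Factor x]]] ** [Term [Factor x]]] ** [Term [Factor x] / [Term [Factor ( [Expr [Term [Factor x]]] )]]]] ** [Term [Factor ( [Expr [Term [Factor x]]] )]]]

Expr
Expr ** Term
Expr ** Term ** Term
Expr ** Term ** Term ** Term
Term ** Term ** Term ** Term
Factor ** Term ** Term ** Term
x ** Term ** Term ** Term
x ** Factor ** Term ** Term
x ** x ** Term ** Term
x ** x ** Factor / Term ** Term
x ** x ** x / Term ** Term
x ** x ** x / Factor ** Term
x ** x ** x / ( Expr ) ** Term
x ** x ** x / ( Term ) ** Term
x ** x ** x / ( Factor ) ** Term
x ** x ** x / ( x ) ** Term
x ** x ** x / ( x ) ** Factor
x ** x ** x / ( x ) ** ( Expr )
x ** x ** x / ( x ) ** ( Term )
x ** x ** x / ( x ) ** ( Factor )
x ** x ** x / ( x ) ** ( x )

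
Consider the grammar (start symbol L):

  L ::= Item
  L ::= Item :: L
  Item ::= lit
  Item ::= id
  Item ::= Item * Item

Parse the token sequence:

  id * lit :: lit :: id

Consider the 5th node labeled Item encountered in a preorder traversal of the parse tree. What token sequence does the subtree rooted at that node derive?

[L [Item [Item id] * [Item lit]] :: [L [Item lit] :: [L [Item id]]]]

id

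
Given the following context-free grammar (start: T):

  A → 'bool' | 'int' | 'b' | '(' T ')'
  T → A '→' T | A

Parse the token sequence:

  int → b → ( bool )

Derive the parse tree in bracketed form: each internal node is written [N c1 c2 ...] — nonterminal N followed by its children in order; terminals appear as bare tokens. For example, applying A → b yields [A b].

T
A → T
int → T
int → A → T
int → b → T
int → b → A
int → b → ( T )
int → b → ( A )
int → b → ( bool )

[T [A int] → [T [A b] → [T [A ( [T [A bool]] )]]]]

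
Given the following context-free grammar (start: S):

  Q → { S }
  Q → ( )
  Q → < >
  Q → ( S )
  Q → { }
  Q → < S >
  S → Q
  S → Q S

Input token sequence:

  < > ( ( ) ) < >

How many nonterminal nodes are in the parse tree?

[S [Q < >] [S [Q ( [S [Q ( )]] )] [S [Q < >]]]]

8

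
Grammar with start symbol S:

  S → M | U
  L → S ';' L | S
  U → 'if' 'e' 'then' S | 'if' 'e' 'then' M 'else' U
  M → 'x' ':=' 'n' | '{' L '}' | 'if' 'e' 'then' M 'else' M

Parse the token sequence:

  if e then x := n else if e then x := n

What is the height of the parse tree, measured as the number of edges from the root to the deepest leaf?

5

[S [U if e then [M x := n] else [U if e then [S [M x := n]]]]]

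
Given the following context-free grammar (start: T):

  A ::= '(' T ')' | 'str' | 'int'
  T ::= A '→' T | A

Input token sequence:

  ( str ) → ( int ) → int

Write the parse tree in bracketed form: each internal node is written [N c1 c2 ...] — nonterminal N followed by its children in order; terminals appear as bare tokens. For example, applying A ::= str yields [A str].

T
A → T
( T ) → T
( A ) → T
( str ) → T
( str ) → A → T
( str ) → ( T ) → T
( str ) → ( A ) → T
( str ) → ( int ) → T
( str ) → ( int ) → A
( str ) → ( int ) → int

[T [A ( [T [A str]] )] → [T [A ( [T [A int]] )] → [T [A int]]]]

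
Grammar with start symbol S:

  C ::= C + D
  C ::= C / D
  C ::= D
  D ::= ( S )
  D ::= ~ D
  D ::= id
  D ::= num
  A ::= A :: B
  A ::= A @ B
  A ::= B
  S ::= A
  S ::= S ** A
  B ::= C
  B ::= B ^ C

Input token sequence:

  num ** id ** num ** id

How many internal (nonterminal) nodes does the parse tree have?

[S [S [S [S [A [B [C [D num]]]]] ** [A [B [C [D id]]]]] ** [A [B [C [D num]]]]] ** [A [B [C [D id]]]]]

20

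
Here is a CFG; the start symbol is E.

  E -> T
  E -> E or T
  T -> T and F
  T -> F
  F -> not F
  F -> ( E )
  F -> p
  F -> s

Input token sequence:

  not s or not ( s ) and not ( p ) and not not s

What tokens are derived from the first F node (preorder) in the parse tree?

not s

[E [E [T [F not [F s]]]] or [T [T [T [F not [F ( [E [T [F s]]] )]]] and [F not [F ( [E [T [F p]]] )]]] and [F not [F not [F s]]]]]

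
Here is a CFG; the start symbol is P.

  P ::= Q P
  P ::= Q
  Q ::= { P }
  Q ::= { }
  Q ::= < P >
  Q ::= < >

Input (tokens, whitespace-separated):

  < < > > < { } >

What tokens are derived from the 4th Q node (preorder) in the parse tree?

{ }

[P [Q < [P [Q < >]] >] [P [Q < [P [Q { }]] >]]]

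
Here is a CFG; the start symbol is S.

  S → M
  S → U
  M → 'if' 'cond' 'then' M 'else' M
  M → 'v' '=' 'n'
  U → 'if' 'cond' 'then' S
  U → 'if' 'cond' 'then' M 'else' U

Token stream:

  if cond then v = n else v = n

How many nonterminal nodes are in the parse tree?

4

[S [M if cond then [M v = n] else [M v = n]]]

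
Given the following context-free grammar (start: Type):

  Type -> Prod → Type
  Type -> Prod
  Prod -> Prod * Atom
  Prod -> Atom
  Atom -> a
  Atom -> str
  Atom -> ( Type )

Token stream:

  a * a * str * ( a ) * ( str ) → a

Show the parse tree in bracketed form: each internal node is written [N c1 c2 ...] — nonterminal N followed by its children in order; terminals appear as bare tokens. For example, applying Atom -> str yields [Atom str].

Type
Prod → Type
Prod * Atom → Type
Prod * Atom * Atom → Type
Prod * Atom * Atom * Atom → Type
Prod * Atom * Atom * Atom * Atom → Type
Atom * Atom * Atom * Atom * Atom → Type
a * Atom * Atom * Atom * Atom → Type
a * a * Atom * Atom * Atom → Type
a * a * str * Atom * Atom → Type
a * a * str * ( Type ) * Atom → Type
a * a * str * ( Prod ) * Atom → Type
a * a * str * ( Atom ) * Atom → Type
a * a * str * ( a ) * Atom → Type
a * a * str * ( a ) * ( Type ) → Type
a * a * str * ( a ) * ( Prod ) → Type
a * a * str * ( a ) * ( Atom ) → Type
a * a * str * ( a ) * ( str ) → Type
a * a * str * ( a ) * ( str ) → Prod
a * a * str * ( a ) * ( str ) → Atom
a * a * str * ( a ) * ( str ) → a

[Type [Prod [Prod [Prod [Prod [Prod [Atom a]] * [Atom a]] * [Atom str]] * [Atom ( [Type [Prod [Atom a]]] )]] * [Atom ( [Type [Prod [Atom str]]] )]] → [Type [Prod [Atom a]]]]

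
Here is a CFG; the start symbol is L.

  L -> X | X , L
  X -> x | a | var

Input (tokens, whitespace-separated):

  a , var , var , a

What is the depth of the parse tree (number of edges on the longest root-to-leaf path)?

[L [X a] , [L [X var] , [L [X var] , [L [X a]]]]]

5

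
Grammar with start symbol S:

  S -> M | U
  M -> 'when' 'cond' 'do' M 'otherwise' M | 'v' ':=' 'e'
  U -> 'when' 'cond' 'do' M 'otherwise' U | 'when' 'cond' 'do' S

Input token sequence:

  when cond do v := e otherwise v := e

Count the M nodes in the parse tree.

[S [M when cond do [M v := e] otherwise [M v := e]]]

3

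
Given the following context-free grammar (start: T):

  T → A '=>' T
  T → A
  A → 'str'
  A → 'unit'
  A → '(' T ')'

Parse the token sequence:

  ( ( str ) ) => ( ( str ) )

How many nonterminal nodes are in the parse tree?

[T [A ( [T [A ( [T [A str]] )]] )] => [T [A ( [T [A ( [T [A str]] )]] )]]]

12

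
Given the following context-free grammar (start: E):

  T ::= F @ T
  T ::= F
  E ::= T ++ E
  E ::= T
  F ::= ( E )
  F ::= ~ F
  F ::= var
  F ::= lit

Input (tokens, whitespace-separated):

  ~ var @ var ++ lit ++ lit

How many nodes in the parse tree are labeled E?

3

[E [T [F ~ [F var]] @ [T [F var]]] ++ [E [T [F lit]] ++ [E [T [F lit]]]]]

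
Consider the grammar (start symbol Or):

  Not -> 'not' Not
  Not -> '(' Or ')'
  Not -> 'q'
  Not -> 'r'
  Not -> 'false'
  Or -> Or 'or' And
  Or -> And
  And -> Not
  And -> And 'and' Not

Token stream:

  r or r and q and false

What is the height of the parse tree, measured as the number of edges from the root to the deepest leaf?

[Or [Or [And [Not r]]] or [And [And [And [Not r]] and [Not q]] and [Not false]]]

5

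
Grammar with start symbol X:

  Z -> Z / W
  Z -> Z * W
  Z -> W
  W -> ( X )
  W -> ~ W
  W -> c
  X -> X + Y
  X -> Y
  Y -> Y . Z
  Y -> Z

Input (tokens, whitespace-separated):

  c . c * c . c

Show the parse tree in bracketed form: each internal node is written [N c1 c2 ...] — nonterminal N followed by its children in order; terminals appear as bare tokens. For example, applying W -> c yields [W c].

X
Y
Y . Z
Y . Z . Z
Z . Z . Z
W . Z . Z
c . Z . Z
c . Z * W . Z
c . W * W . Z
c . c * W . Z
c . c * c . Z
c . c * c . W
c . c * c . c

[X [Y [Y [Y [Z [W c]]] . [Z [Z [W c]] * [W c]]] . [Z [W c]]]]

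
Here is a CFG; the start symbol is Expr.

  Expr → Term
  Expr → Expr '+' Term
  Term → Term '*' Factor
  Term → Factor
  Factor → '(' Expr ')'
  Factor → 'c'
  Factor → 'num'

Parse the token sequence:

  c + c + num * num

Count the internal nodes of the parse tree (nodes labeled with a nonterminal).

[Expr [Expr [Expr [Term [Factor c]]] + [Term [Factor c]]] + [Term [Term [Factor num]] * [Factor num]]]

11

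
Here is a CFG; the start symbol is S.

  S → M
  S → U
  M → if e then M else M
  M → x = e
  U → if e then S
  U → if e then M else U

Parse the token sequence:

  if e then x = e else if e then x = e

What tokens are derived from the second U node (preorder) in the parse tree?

if e then x = e

[S [U if e then [M x = e] else [U if e then [S [M x = e]]]]]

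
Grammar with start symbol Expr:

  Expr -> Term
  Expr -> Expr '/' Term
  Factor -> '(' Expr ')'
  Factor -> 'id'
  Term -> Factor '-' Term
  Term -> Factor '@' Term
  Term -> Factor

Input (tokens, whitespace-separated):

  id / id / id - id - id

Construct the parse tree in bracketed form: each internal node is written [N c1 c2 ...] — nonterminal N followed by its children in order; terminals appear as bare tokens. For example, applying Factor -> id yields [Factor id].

Expr
Expr / Term
Expr / Term / Term
Term / Term / Term
Factor / Term / Term
id / Term / Term
id / Factor / Term
id / id / Term
id / id / Factor - Term
id / id / id - Term
id / id / id - Factor - Term
id / id / id - id - Term
id / id / id - id - Factor
id / id / id - id - id

[Expr [Expr [Expr [Term [Factor id]]] / [Term [Factor id]]] / [Term [Factor id] - [Term [Factor id] - [Term [Factor id]]]]]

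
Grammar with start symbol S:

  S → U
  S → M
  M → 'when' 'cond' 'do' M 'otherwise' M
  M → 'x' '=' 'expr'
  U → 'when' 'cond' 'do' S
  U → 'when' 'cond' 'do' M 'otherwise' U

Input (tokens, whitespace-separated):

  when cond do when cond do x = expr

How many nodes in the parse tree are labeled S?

[S [U when cond do [S [U when cond do [S [M x = expr]]]]]]

3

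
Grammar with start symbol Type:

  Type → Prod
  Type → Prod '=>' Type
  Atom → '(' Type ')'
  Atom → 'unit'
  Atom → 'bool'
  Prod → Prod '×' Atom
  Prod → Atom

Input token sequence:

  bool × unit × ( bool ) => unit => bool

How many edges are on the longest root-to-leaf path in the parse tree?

[Type [Prod [Prod [Prod [Atom bool]] × [Atom unit]] × [Atom ( [Type [Prod [Atom bool]]] )]] => [Type [Prod [Atom unit]] => [Type [Prod [Atom bool]]]]]

6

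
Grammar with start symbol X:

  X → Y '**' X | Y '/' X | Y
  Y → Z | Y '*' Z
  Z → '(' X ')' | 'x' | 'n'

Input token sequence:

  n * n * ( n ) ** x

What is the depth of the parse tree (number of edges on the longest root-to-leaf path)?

6

[X [Y [Y [Y [Z n]] * [Z n]] * [Z ( [X [Y [Z n]]] )]] ** [X [Y [Z x]]]]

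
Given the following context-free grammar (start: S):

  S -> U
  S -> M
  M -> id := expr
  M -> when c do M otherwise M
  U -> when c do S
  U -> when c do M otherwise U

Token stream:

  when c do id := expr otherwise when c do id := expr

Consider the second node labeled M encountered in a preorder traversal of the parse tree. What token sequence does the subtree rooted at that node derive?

[S [U when c do [M id := expr] otherwise [U when c do [S [M id := expr]]]]]

id := expr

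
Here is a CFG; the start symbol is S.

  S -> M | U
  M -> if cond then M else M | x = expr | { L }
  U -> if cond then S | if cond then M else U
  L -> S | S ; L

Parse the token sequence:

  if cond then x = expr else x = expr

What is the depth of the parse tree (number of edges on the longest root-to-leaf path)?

[S [M if cond then [M x = expr] else [M x = expr]]]

3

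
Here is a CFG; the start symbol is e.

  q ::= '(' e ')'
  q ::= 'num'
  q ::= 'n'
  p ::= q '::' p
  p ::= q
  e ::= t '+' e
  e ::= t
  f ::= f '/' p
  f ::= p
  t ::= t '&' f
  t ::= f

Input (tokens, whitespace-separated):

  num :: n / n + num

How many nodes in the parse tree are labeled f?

3

[e [t [f [f [p [q num] :: [p [q n]]]] / [p [q n]]]] + [e [t [f [p [q num]]]]]]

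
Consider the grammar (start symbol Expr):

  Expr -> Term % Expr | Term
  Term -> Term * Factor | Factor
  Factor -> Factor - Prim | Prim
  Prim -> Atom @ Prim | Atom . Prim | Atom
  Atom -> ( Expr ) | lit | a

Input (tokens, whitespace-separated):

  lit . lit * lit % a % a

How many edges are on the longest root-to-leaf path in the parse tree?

7

[Expr [Term [Term [Factor [Prim [Atom lit] . [Prim [Atom lit]]]]] * [Factor [Prim [Atom lit]]]] % [Expr [Term [Factor [Prim [Atom a]]]] % [Expr [Term [Factor [Prim [Atom a]]]]]]]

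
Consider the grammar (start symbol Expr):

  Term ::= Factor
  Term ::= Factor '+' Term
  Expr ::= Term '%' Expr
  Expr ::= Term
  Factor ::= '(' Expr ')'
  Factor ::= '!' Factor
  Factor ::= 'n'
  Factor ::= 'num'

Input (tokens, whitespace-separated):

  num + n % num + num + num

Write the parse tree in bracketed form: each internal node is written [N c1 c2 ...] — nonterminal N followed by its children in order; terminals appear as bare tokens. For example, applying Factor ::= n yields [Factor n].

[Expr [Term [Factor num] + [Term [Factor n]]] % [Expr [Term [Factor num] + [Term [Factor num] + [Term [Factor num]]]]]]

Expr
Term % Expr
Factor + Term % Expr
num + Term % Expr
num + Factor % Expr
num + n % Expr
num + n % Term
num + n % Factor + Term
num + n % num + Term
num + n % num + Factor + Term
num + n % num + num + Term
num + n % num + num + Factor
num + n % num + num + num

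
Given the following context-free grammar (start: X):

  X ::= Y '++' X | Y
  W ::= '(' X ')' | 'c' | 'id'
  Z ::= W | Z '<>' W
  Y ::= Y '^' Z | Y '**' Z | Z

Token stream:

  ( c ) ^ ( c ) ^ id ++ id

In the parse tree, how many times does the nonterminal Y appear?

[X [Y [Y [Y [Z [W ( [X [Y [Z [W c]]]] )]]] ^ [Z [W ( [X [Y [Z [W c]]]] )]]] ^ [Z [W id]]] ++ [X [Y [Z [W id]]]]]

6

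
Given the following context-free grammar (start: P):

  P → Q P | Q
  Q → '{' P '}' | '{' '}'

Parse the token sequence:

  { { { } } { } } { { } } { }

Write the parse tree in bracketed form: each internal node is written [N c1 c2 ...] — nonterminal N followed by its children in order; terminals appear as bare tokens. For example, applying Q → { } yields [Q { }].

[P [Q { [P [Q { [P [Q { }]] }] [P [Q { }]]] }] [P [Q { [P [Q { }]] }] [P [Q { }]]]]

P
Q P
{ P } P
{ Q P } P
{ { P } P } P
{ { Q } P } P
{ { { } } P } P
{ { { } } Q } P
{ { { } } { } } P
{ { { } } { } } Q P
{ { { } } { } } { P } P
{ { { } } { } } { Q } P
{ { { } } { } } { { } } P
{ { { } } { } } { { } } Q
{ { { } } { } } { { } } { }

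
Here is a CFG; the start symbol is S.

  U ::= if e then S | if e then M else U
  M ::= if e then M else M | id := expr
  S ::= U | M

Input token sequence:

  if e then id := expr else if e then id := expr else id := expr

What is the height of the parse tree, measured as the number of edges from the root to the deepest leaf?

[S [M if e then [M id := expr] else [M if e then [M id := expr] else [M id := expr]]]]

4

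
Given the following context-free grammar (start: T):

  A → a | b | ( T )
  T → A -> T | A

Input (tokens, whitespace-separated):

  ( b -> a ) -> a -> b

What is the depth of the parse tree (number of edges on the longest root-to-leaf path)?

5

[T [A ( [T [A b] -> [T [A a]]] )] -> [T [A a] -> [T [A b]]]]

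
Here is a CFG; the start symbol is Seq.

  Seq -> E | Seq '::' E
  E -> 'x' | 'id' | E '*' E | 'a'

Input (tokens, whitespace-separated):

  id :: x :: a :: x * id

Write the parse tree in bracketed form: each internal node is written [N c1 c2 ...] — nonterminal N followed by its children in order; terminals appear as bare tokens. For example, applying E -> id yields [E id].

[Seq [Seq [Seq [Seq [E id]] :: [E x]] :: [E a]] :: [E [E x] * [E id]]]

Seq
Seq :: E
Seq :: E :: E
Seq :: E :: E :: E
E :: E :: E :: E
id :: E :: E :: E
id :: x :: E :: E
id :: x :: a :: E
id :: x :: a :: E * E
id :: x :: a :: x * E
id :: x :: a :: x * id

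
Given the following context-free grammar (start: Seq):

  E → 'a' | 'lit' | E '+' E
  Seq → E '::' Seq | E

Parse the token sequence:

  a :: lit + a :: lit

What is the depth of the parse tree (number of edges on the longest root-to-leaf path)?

4

[Seq [E a] :: [Seq [E [E lit] + [E a]] :: [Seq [E lit]]]]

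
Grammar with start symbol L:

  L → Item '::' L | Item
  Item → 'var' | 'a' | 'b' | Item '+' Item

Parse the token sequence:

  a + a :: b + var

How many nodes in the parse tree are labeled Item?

[L [Item [Item a] + [Item a]] :: [L [Item [Item b] + [Item var]]]]

6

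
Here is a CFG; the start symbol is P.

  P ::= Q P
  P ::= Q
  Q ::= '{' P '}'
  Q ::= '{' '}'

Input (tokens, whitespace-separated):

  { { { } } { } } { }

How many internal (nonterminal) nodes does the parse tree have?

10

[P [Q { [P [Q { [P [Q { }]] }] [P [Q { }]]] }] [P [Q { }]]]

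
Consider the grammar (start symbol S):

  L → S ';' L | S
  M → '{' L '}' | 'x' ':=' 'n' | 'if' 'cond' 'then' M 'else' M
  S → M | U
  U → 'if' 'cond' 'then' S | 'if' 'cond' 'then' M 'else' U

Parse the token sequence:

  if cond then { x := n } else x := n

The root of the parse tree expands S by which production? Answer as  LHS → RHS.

[S [M if cond then [M { [L [S [M x := n]]] }] else [M x := n]]]

S → M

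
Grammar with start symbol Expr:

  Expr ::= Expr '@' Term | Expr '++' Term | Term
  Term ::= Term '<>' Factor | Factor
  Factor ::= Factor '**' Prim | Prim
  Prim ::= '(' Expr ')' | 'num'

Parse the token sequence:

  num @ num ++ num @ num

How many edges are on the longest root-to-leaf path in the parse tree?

7

[Expr [Expr [Expr [Expr [Term [Factor [Prim num]]]] @ [Term [Factor [Prim num]]]] ++ [Term [Factor [Prim num]]]] @ [Term [Factor [Prim num]]]]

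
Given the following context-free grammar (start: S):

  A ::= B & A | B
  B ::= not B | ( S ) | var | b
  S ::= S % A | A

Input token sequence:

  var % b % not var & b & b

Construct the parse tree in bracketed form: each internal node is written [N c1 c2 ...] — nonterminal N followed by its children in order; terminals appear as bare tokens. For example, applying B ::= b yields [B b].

S
S % A
S % A % A
A % A % A
B % A % A
var % A % A
var % B % A
var % b % A
var % b % B & A
var % b % not B & A
var % b % not var & A
var % b % not var & B & A
var % b % not var & b & A
var % b % not var & b & B
var % b % not var & b & b

[S [S [S [A [B var]]] % [A [B b]]] % [A [B not [B var]] & [A [B b] & [A [B b]]]]]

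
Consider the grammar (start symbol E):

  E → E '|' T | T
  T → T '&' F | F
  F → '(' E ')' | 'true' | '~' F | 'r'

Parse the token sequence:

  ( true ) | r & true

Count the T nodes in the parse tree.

4

[E [E [T [F ( [E [T [F true]]] )]]] | [T [T [F r]] & [F true]]]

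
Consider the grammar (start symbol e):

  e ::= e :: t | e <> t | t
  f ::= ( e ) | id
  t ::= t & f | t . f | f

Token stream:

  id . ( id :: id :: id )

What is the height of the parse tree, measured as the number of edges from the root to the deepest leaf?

[e [t [t [f id]] . [f ( [e [e [e [t [f id]]] :: [t [f id]]] :: [t [f id]]] )]]]

8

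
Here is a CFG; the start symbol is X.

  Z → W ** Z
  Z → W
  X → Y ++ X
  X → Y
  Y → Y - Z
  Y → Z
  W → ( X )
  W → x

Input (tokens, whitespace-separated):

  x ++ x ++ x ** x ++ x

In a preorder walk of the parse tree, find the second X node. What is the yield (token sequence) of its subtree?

x ++ x ** x ++ x

[X [Y [Z [W x]]] ++ [X [Y [Z [W x]]] ++ [X [Y [Z [W x] ** [Z [W x]]]] ++ [X [Y [Z [W x]]]]]]]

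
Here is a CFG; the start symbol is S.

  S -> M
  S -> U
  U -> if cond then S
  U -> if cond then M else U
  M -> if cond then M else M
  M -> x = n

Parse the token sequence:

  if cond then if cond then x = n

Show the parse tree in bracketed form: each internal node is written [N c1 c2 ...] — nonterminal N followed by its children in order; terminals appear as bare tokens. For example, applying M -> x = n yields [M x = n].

S
U
if cond then S
if cond then U
if cond then if cond then S
if cond then if cond then M
if cond then if cond then x = n

[S [U if cond then [S [U if cond then [S [M x = n]]]]]]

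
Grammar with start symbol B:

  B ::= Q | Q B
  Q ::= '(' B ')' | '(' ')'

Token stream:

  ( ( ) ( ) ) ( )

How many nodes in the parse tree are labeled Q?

[B [Q ( [B [Q ( )] [B [Q ( )]]] )] [B [Q ( )]]]

4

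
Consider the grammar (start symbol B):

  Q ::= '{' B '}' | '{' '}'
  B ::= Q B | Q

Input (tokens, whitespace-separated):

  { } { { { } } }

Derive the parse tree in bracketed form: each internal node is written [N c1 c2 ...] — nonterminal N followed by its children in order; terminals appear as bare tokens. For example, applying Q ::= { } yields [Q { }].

B
Q B
{ } B
{ } Q
{ } { B }
{ } { Q }
{ } { { B } }
{ } { { Q } }
{ } { { { } } }

[B [Q { }] [B [Q { [B [Q { [B [Q { }]] }]] }]]]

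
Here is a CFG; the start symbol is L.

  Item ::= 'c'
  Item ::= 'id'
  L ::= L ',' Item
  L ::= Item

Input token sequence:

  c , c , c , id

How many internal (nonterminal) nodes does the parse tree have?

[L [L [L [L [Item c]] , [Item c]] , [Item c]] , [Item id]]

8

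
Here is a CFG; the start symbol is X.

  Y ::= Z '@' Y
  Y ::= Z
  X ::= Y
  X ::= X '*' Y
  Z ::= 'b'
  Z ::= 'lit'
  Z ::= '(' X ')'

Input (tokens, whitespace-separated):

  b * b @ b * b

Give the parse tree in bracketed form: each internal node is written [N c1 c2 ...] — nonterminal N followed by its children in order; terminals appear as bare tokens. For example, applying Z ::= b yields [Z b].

X
X * Y
X * Y * Y
Y * Y * Y
Z * Y * Y
b * Y * Y
b * Z @ Y * Y
b * b @ Y * Y
b * b @ Z * Y
b * b @ b * Y
b * b @ b * Z
b * b @ b * b

[X [X [X [Y [Z b]]] * [Y [Z b] @ [Y [Z b]]]] * [Y [Z b]]]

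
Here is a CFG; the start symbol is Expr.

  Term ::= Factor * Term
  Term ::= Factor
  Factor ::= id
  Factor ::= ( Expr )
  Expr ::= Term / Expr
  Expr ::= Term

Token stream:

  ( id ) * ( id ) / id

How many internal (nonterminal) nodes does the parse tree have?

14

[Expr [Term [Factor ( [Expr [Term [Factor id]]] )] * [Term [Factor ( [Expr [Term [Factor id]]] )]]] / [Expr [Term [Factor id]]]]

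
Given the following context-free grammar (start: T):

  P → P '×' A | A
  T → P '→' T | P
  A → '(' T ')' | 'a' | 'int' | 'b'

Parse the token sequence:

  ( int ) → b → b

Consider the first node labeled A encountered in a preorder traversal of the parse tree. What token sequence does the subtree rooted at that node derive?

[T [P [A ( [T [P [A int]]] )]] → [T [P [A b]] → [T [P [A b]]]]]

( int )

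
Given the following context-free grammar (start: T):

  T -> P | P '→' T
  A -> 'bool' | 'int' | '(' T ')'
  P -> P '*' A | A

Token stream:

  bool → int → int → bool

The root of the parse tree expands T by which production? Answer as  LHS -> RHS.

T -> P '→' T

[T [P [A bool]] → [T [P [A int]] → [T [P [A int]] → [T [P [A bool]]]]]]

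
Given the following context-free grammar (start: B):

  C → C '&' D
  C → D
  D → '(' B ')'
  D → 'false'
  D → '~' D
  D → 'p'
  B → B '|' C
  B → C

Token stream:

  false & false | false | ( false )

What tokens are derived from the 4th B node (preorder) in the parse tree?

[B [B [B [C [C [D false]] & [D false]]] | [C [D false]]] | [C [D ( [B [C [D false]]] )]]]

false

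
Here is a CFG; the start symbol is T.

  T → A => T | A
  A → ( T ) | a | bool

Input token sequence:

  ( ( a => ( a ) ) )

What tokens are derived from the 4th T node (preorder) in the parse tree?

( a )

[T [A ( [T [A ( [T [A a] => [T [A ( [T [A a]] )]]] )]] )]]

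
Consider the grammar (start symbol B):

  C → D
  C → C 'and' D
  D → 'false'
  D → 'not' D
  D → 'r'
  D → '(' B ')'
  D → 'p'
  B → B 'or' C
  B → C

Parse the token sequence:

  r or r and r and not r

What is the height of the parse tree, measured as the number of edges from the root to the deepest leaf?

5

[B [B [C [D r]]] or [C [C [C [D r]] and [D r]] and [D not [D r]]]]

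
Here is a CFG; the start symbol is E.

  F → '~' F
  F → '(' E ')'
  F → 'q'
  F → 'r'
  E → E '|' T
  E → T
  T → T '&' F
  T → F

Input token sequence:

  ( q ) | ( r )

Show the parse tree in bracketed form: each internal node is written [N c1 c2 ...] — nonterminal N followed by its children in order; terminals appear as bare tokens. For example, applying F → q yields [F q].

E
E | T
T | T
F | T
( E ) | T
( T ) | T
( F ) | T
( q ) | T
( q ) | F
( q ) | ( E )
( q ) | ( T )
( q ) | ( F )
( q ) | ( r )

[E [E [T [F ( [E [T [F q]]] )]]] | [T [F ( [E [T [F r]]] )]]]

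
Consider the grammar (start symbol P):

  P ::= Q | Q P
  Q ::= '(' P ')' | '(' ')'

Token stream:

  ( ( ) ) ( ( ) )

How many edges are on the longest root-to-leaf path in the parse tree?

5

[P [Q ( [P [Q ( )]] )] [P [Q ( [P [Q ( )]] )]]]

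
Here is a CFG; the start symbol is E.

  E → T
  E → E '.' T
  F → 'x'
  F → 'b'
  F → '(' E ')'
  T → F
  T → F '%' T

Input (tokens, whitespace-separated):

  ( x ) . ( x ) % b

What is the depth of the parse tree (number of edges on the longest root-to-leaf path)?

7

[E [E [T [F ( [E [T [F x]]] )]]] . [T [F ( [E [T [F x]]] )] % [T [F b]]]]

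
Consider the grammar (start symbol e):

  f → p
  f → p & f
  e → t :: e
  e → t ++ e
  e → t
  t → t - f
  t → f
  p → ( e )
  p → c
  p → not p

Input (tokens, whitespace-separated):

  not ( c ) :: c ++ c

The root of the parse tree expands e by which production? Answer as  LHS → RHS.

e → t :: e

[e [t [f [p not [p ( [e [t [f [p c]]]] )]]]] :: [e [t [f [p c]]] ++ [e [t [f [p c]]]]]]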